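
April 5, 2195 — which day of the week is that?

Doomsday rule: the anchor day for the 2100s is Sunday. For year 95: 95÷12 = 7 r 11, and 11÷4 = 2, so 7+11+2 = 20.
Sunday + 20 ≡ Saturday — that's 2195's doomsday.
In April the doomsday date is Apr 4.
Apr 5 is 1 day after Apr 4; 1 mod 7 = 1, so Saturday + 1 = Sunday.

Sunday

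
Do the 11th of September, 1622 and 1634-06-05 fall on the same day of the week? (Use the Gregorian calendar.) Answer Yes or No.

From Sep 11, 1622 to Jun 5, 1634 is 4285 days.
4285 mod 7 = 1, so they are different weekdays.
(Sep 11, 1622 is a Sunday; Jun 5, 1634 is a Monday.)

No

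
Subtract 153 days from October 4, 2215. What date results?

−4 → Sep 30, 2215 (end of Sep, 30 days; 149 left).
−30 → Aug 31, 2215 (end of Aug, 31 days; 119 left).
−31 → Jul 31, 2215 (end of Jul, 31 days; 88 left).
−31 → Jun 30, 2215 (end of Jun, 30 days; 57 left).
−30 → May 31, 2215 (end of May, 31 days; 27 left).
−27 → May 4, 2215.

May 4, 2215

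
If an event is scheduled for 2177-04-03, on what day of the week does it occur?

Doomsday rule: the anchor day for the 2100s is Sunday. For year 77: 77÷12 = 6 r 5, and 5÷4 = 1, so 6+5+1 = 12.
Sunday + 12 ≡ Friday — that's 2177's doomsday.
In April the doomsday date is Apr 4.
Apr 3 is 1 day before Apr 4; 1 mod 7 = 1, so Friday − 1 = Thursday.

Thursday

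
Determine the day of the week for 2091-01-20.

Saturday

Doomsday rule: the anchor day for the 2000s is Tuesday. For year 91: 91÷12 = 7 r 7, and 7÷4 = 1, so 7+7+1 = 15.
Tuesday + 15 ≡ Wednesday — that's 2091's doomsday.
In January the doomsday date is Jan 3 (2091 is not a leap year).
Jan 20 is 17 days after Jan 3; 17 mod 7 = 3, so Wednesday + 3 = Saturday.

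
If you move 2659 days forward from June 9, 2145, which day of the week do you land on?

Tuesday

First find the weekday of Jun 9, 2145. Doomsday rule: the anchor day for the 2100s is Sunday. For year 45: 45÷12 = 3 r 9, and 9÷4 = 2, so 3+9+2 = 14.
Sunday + 14 ≡ Sunday — that's 2145's doomsday.
In June the doomsday date is Jun 6.
Jun 9 is 3 days after Jun 6; 3 mod 7 = 3, so Sunday + 3 = Wednesday.
2659 mod 7 = 6, so 2659 days after a Wednesday is Wednesday + 6 = Tuesday.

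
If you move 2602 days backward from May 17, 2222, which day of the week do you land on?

Sunday

May 17, 2222 is a Friday.
2602 mod 7 = 5, so 2602 days before a Friday is Friday − 5 = Sunday.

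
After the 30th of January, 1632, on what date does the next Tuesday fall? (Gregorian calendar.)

February 3, 1632

Jan 30, 1632 is a Friday.
From Friday to the next Tuesday is 4 days.
Jan 30, 1632 + 4 = Feb 3, 1632.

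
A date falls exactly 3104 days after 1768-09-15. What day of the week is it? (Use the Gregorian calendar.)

Sunday

First find the weekday of Sep 15, 1768. Doomsday rule: the anchor day for the 1700s is Sunday. For year 68: 68÷12 = 5 r 8, and 8÷4 = 2, so 5+8+2 = 15.
Sunday + 15 ≡ Monday — that's 1768's doomsday.
In September the doomsday date is Sep 5.
Sep 15 is 10 days after Sep 5; 10 mod 7 = 3, so Monday + 3 = Thursday.
3104 mod 7 = 3, so 3104 days after a Thursday is Thursday + 3 = Sunday.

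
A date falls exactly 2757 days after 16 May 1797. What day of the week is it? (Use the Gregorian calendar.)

May 16, 1797 is a Tuesday.
2757 mod 7 = 6, so 2757 days after a Tuesday is Tuesday + 6 = Monday.

Monday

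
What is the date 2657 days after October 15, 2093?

+365 (one year) → Oct 15, 2094 (2292 left).
+365 (one year) → Oct 15, 2095 (1927 left).
+366 (one year; includes Feb 29, 2096) → Oct 15, 2096 (1561 left).
+365 (one year) → Oct 15, 2097 (1196 left).
+365 (one year) → Oct 15, 2098 (831 left).
+365 (one year) → Oct 15, 2099 (466 left).
+365 (one year) → Oct 15, 2100 (101 left).
Oct has 31 days: +17 → Nov 1, 2100 (84 left).
Nov has 30 days: +30 → Dec 1, 2100 (54 left).
Dec has 31 days: +31 → Jan 1, 2101 (23 left).
+23 → Jan 24, 2101.

January 24, 2101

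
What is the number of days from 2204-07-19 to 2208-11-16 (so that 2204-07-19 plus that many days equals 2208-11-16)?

Jul 19, 2204 → Jul 19, 2205: 365 days.
Jul 19, 2205 → Jul 19, 2206: 365 days.
Jul 19, 2206 → Jul 19, 2207: 365 days.
Jul 19, 2207 → Jul 19, 2208: 366 days (Feb 29, 2208 is in that span).
Jul 19, 2208 → Aug 19, 2208: 31 days (July has 31).
Aug 19, 2208 → Sep 19, 2208: 31 days (August has 31).
Sep 19, 2208 → Oct 19, 2208: 30 days (September has 30).
Oct 19, 2208 → Nov 16, 2208: 28 days.
Total: 1581 days.

1581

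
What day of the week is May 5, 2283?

Saturday

Doomsday rule: the anchor day for the 2200s is Friday. For year 83: 83÷12 = 6 r 11, and 11÷4 = 2, so 6+11+2 = 19.
Friday + 19 ≡ Wednesday — that's 2283's doomsday.
In May the doomsday date is May 9.
May 5 is 4 days before May 9; 4 mod 7 = 4, so Wednesday − 4 = Saturday.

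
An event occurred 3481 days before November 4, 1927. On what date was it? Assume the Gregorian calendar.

April 24, 1918

−365 (one year) → Nov 4, 1926 (3116 left).
−365 (one year) → Nov 4, 1925 (2751 left).
−365 (one year) → Nov 4, 1924 (2386 left).
−366 (one year; includes Feb 29, 1924) → Nov 4, 1923 (2020 left).
−365 (one year) → Nov 4, 1922 (1655 left).
−365 (one year) → Nov 4, 1921 (1290 left).
−365 (one year) → Nov 4, 1920 (925 left).
−366 (one year; includes Feb 29, 1920) → Nov 4, 1919 (559 left).
−365 (one year) → Nov 4, 1918 (194 left).
−4 → Oct 31, 1918 (end of Oct, 31 days; 190 left).
−31 → Sep 30, 1918 (end of Sep, 30 days; 159 left).
−30 → Aug 31, 1918 (end of Aug, 31 days; 129 left).
−31 → Jul 31, 1918 (end of Jul, 31 days; 98 left).
−31 → Jun 30, 1918 (end of Jun, 30 days; 67 left).
−30 → May 31, 1918 (end of May, 31 days; 37 left).
−31 → Apr 30, 1918 (end of Apr, 30 days; 6 left).
−6 → Apr 24, 1918.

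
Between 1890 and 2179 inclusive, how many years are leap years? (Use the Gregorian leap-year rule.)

70

Multiples of 4 in [1890,2179]: 72.
Of those, multiples of 100: 3 (not leap unless ÷400).
Multiples of 400: 1.
Leap years = 72 − 3 + 1 = 70.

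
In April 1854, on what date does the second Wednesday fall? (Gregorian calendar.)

April 1, 1854 is a Saturday.
The first Wednesday is therefore April 5 (4 days later).
The second Wednesday is 5 + 1×7 = April 12.

April 12, 1854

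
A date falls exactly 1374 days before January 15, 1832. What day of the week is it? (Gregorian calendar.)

Friday

First find the weekday of Jan 15, 1832. Doomsday rule: the anchor day for the 1800s is Friday. For year 32: 32÷12 = 2 r 8, and 8÷4 = 2, so 2+8+2 = 12.
Friday + 12 ≡ Wednesday — that's 1832's doomsday.
In January the doomsday date is Jan 4 (1832 is a leap year (divisible by 4)).
Jan 15 is 11 days after Jan 4; 11 mod 7 = 4, so Wednesday + 4 = Sunday.
1374 mod 7 = 2, so 1374 days before a Sunday is Sunday − 2 = Friday.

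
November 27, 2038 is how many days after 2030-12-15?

Dec 15, 2030 → Dec 15, 2031: 365 days.
Dec 15, 2031 → Dec 15, 2032: 366 days (Feb 29, 2032 is in that span).
Dec 15, 2032 → Dec 15, 2033: 365 days.
Dec 15, 2033 → Dec 15, 2034: 365 days.
Dec 15, 2034 → Dec 15, 2035: 365 days.
Dec 15, 2035 → Dec 15, 2036: 366 days (Feb 29, 2036 is in that span).
Dec 15, 2036 → Dec 15, 2037: 365 days.
Dec 15, 2037 → Jan 15, 2038: 31 days (December has 31).
Jan 15, 2038 → Feb 15, 2038: 31 days (January has 31).
Feb 15, 2038 → Mar 15, 2038: 28 days (February has 28).
Mar 15, 2038 → Apr 15, 2038: 31 days (March has 31).
Apr 15, 2038 → May 15, 2038: 30 days (April has 30).
May 15, 2038 → Jun 15, 2038: 31 days (May has 31).
Jun 15, 2038 → Jul 15, 2038: 30 days (June has 30).
Jul 15, 2038 → Aug 15, 2038: 31 days (July has 31).
Aug 15, 2038 → Sep 15, 2038: 31 days (August has 31).
Sep 15, 2038 → Oct 15, 2038: 30 days (September has 30).
Oct 15, 2038 → Nov 15, 2038: 31 days (October has 31).
Nov 15, 2038 → Nov 27, 2038: 12 days.
Total: 2904 days.

2904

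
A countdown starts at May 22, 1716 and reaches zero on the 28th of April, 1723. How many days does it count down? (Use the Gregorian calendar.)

2532

May 22, 1716 → May 22, 1717: 365 days.
May 22, 1717 → May 22, 1718: 365 days.
May 22, 1718 → May 22, 1719: 365 days.
May 22, 1719 → May 22, 1720: 366 days (Feb 29, 1720 is in that span).
May 22, 1720 → May 22, 1721: 365 days.
May 22, 1721 → May 22, 1722: 365 days.
May 22, 1722 → Jun 22, 1722: 31 days (May has 31).
Jun 22, 1722 → Jul 22, 1722: 30 days (June has 30).
Jul 22, 1722 → Aug 22, 1722: 31 days (July has 31).
Aug 22, 1722 → Sep 22, 1722: 31 days (August has 31).
Sep 22, 1722 → Oct 22, 1722: 30 days (September has 30).
Oct 22, 1722 → Nov 22, 1722: 31 days (October has 31).
Nov 22, 1722 → Dec 22, 1722: 30 days (November has 30).
Dec 22, 1722 → Jan 22, 1723: 31 days (December has 31).
Jan 22, 1723 → Feb 22, 1723: 31 days (January has 31).
Feb 22, 1723 → Mar 22, 1723: 28 days (February has 28).
Mar 22, 1723 → Apr 22, 1723: 31 days (March has 31).
Apr 22, 1723 → Apr 28, 1723: 6 days.
Total: 2532 days.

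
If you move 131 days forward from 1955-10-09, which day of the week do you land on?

First find the weekday of Oct 9, 1955. Doomsday rule: the anchor day for the 1900s is Wednesday. For year 55: 55÷12 = 4 r 7, and 7÷4 = 1, so 4+7+1 = 12.
Wednesday + 12 ≡ Monday — that's 1955's doomsday.
In October the doomsday date is Oct 10.
Oct 9 is 1 day before Oct 10; 1 mod 7 = 1, so Monday − 1 = Sunday.
131 mod 7 = 5, so 131 days after a Sunday is Sunday + 5 = Friday.

Friday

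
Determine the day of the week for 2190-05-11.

Tuesday

Doomsday rule: the anchor day for the 2100s is Sunday. For year 90: 90÷12 = 7 r 6, and 6÷4 = 1, so 7+6+1 = 14.
Sunday + 14 ≡ Sunday — that's 2190's doomsday.
In May the doomsday date is May 9.
May 11 is 2 days after May 9; 2 mod 7 = 2, so Sunday + 2 = Tuesday.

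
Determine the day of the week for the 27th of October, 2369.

Monday

Doomsday rule: the anchor day for the 2300s is Wednesday. For year 69: 69÷12 = 5 r 9, and 9÷4 = 2, so 5+9+2 = 16.
Wednesday + 16 ≡ Friday — that's 2369's doomsday.
In October the doomsday date is Oct 10.
Oct 27 is 17 days after Oct 10; 17 mod 7 = 3, so Friday + 3 = Monday.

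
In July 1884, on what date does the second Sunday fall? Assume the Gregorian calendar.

July 13, 1884

July 1, 1884 is a Tuesday.
The first Sunday is therefore July 6 (5 days later).
The second Sunday is 6 + 1×7 = July 13.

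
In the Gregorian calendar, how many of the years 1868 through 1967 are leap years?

24

Multiples of 4 in [1868,1967]: 25.
Of those, multiples of 100: 1 (not leap unless ÷400).
Multiples of 400: 0.
Leap years = 25 − 1 + 0 = 24.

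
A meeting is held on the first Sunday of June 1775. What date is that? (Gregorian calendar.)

June 4, 1775

June 1, 1775 is a Thursday.
The first Sunday is therefore June 4 (3 days later).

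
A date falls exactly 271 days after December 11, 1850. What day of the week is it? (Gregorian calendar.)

Monday

First find the weekday of Dec 11, 1850. Doomsday rule: the anchor day for the 1800s is Friday. For year 50: 50÷12 = 4 r 2, and 2÷4 = 0, so 4+2+0 = 6.
Friday + 6 ≡ Thursday — that's 1850's doomsday.
In December the doomsday date is Dec 12.
Dec 11 is 1 day before Dec 12; 1 mod 7 = 1, so Thursday − 1 = Wednesday.
271 mod 7 = 5, so 271 days after a Wednesday is Wednesday + 5 = Monday.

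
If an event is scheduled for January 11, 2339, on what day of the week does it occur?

Doomsday rule: the anchor day for the 2300s is Wednesday. For year 39: 39÷12 = 3 r 3, and 3÷4 = 0, so 3+3+0 = 6.
Wednesday + 6 ≡ Tuesday — that's 2339's doomsday.
In January the doomsday date is Jan 3 (2339 is not a leap year).
Jan 11 is 8 days after Jan 3; 8 mod 7 = 1, so Tuesday + 1 = Wednesday.

Wednesday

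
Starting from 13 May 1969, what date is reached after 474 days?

August 30, 1970

+365 (one year) → May 13, 1970 (109 left).
May has 31 days: +19 → Jun 1, 1970 (90 left).
Jun has 30 days: +30 → Jul 1, 1970 (60 left).
Jul has 31 days: +31 → Aug 1, 1970 (29 left).
+29 → Aug 30, 1970.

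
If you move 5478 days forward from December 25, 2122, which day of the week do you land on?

Dec 25, 2122 is a Friday.
5478 mod 7 = 4, so 5478 days after a Friday is Friday + 4 = Tuesday.

Tuesday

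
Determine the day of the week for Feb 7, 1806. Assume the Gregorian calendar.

Doomsday rule: the anchor day for the 1800s is Friday. For year 06: 6÷12 = 0 r 6, and 6÷4 = 1, so 0+6+1 = 7.
Friday + 7 ≡ Friday — that's 1806's doomsday.
In February the doomsday date is Feb 28 (1806 is not a leap year).
Feb 7 is 21 days before Feb 28; 21 mod 7 = 0, so Friday − 0 = Friday.

Friday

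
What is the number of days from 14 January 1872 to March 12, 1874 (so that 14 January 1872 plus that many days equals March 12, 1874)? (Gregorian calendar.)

Jan 14, 1872 → Jan 14, 1873: 366 days (Feb 29, 1872 is in that span).
Jan 14, 1873 → Jan 14, 1874: 365 days.
Jan 14, 1874 → Feb 14, 1874: 31 days (January has 31).
Feb 14, 1874 → Mar 12, 1874: 26 days.
Total: 788 days.

788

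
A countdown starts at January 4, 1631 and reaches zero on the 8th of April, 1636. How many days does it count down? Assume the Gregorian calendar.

Jan 4, 1631 → Jan 4, 1632: 365 days.
Jan 4, 1632 → Jan 4, 1633: 366 days (Feb 29, 1632 is in that span).
Jan 4, 1633 → Jan 4, 1634: 365 days.
Jan 4, 1634 → Jan 4, 1635: 365 days.
Jan 4, 1635 → Jan 4, 1636: 365 days.
Jan 4, 1636 → Feb 4, 1636: 31 days (January has 31).
Feb 4, 1636 → Mar 4, 1636: 29 days (February has 29).
Mar 4, 1636 → Apr 4, 1636: 31 days (March has 31).
Apr 4, 1636 → Apr 8, 1636: 4 days.
Total: 1921 days.

1921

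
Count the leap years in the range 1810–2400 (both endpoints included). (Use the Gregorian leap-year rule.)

Multiples of 4 in [1810,2400]: 148.
Of those, multiples of 100: 6 (not leap unless ÷400).
Multiples of 400: 2.
Leap years = 148 − 6 + 2 = 144.

144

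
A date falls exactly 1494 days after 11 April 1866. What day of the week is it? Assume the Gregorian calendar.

First find the weekday of Apr 11, 1866. Doomsday rule: the anchor day for the 1800s is Friday. For year 66: 66÷12 = 5 r 6, and 6÷4 = 1, so 5+6+1 = 12.
Friday + 12 ≡ Wednesday — that's 1866's doomsday.
In April the doomsday date is Apr 4.
Apr 11 is 7 days after Apr 4; 7 mod 7 = 0, so Wednesday + 0 = Wednesday.
1494 mod 7 = 3, so 1494 days after a Wednesday is Wednesday + 3 = Saturday.

Saturday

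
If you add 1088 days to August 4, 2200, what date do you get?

+365 (one year) → Aug 4, 2201 (723 left).
+365 (one year) → Aug 4, 2202 (358 left).
Aug has 31 days: +28 → Sep 1, 2202 (330 left).
Sep has 30 days: +30 → Oct 1, 2202 (300 left).
Oct has 31 days: +31 → Nov 1, 2202 (269 left).
Nov has 30 days: +30 → Dec 1, 2202 (239 left).
Dec has 31 days: +31 → Jan 1, 2203 (208 left).
Jan has 31 days: +31 → Feb 1, 2203 (177 left).
Feb has 28 days: +28 → Mar 1, 2203 (149 left).
Mar has 31 days: +31 → Apr 1, 2203 (118 left).
Apr has 30 days: +30 → May 1, 2203 (88 left).
May has 31 days: +31 → Jun 1, 2203 (57 left).
Jun has 30 days: +30 → Jul 1, 2203 (27 left).
+27 → Jul 28, 2203.

July 28, 2203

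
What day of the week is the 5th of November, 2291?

Doomsday rule: the anchor day for the 2200s is Friday. For year 91: 91÷12 = 7 r 7, and 7÷4 = 1, so 7+7+1 = 15.
Friday + 15 ≡ Saturday — that's 2291's doomsday.
In November the doomsday date is Nov 7.
Nov 5 is 2 days before Nov 7; 2 mod 7 = 2, so Saturday − 2 = Thursday.

Thursday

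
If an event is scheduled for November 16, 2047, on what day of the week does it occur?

Saturday

January 1, 2047 is a Tuesday.
Jan 1, 2047 → Feb 1, 2047: 31 days (January has 31).
Feb 1, 2047 → Mar 1, 2047: 28 days (February has 28).
Mar 1, 2047 → Apr 1, 2047: 31 days (March has 31).
Apr 1, 2047 → May 1, 2047: 30 days (April has 30).
May 1, 2047 → Jun 1, 2047: 31 days (May has 31).
Jun 1, 2047 → Jul 1, 2047: 30 days (June has 30).
Jul 1, 2047 → Aug 1, 2047: 31 days (July has 31).
Aug 1, 2047 → Sep 1, 2047: 31 days (August has 31).
Sep 1, 2047 → Oct 1, 2047: 30 days (September has 30).
Oct 1, 2047 → Nov 1, 2047: 31 days (October has 31).
Nov 1, 2047 → Nov 16, 2047: 15 days.
Total: 319 days.
319 mod 7 = 4, so Tuesday + 4 = Saturday.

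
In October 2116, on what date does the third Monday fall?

October 19, 2116

October 1, 2116 is a Thursday.
The first Monday is therefore October 5 (4 days later).
The third Monday is 5 + 2×7 = October 19.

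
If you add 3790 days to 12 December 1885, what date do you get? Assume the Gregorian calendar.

+365 (one year) → Dec 12, 1886 (3425 left).
+365 (one year) → Dec 12, 1887 (3060 left).
+366 (one year; includes Feb 29, 1888) → Dec 12, 1888 (2694 left).
+365 (one year) → Dec 12, 1889 (2329 left).
+365 (one year) → Dec 12, 1890 (1964 left).
+365 (one year) → Dec 12, 1891 (1599 left).
+366 (one year; includes Feb 29, 1892) → Dec 12, 1892 (1233 left).
+365 (one year) → Dec 12, 1893 (868 left).
+365 (one year) → Dec 12, 1894 (503 left).
+365 (one year) → Dec 12, 1895 (138 left).
Dec has 31 days: +20 → Jan 1, 1896 (118 left).
Jan has 31 days: +31 → Feb 1, 1896 (87 left).
Feb has 29 days: +29 → Mar 1, 1896 (58 left).
Mar has 31 days: +31 → Apr 1, 1896 (27 left).
+27 → Apr 28, 1896.

April 28, 1896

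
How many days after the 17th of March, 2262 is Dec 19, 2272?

Mar 17, 2262 → Mar 17, 2263: 365 days.
Mar 17, 2263 → Mar 17, 2264: 366 days (Feb 29, 2264 is in that span).
Mar 17, 2264 → Mar 17, 2265: 365 days.
Mar 17, 2265 → Mar 17, 2266: 365 days.
Mar 17, 2266 → Mar 17, 2267: 365 days.
Mar 17, 2267 → Mar 17, 2268: 366 days (Feb 29, 2268 is in that span).
Mar 17, 2268 → Mar 17, 2269: 365 days.
Mar 17, 2269 → Mar 17, 2270: 365 days.
Mar 17, 2270 → Mar 17, 2271: 365 days.
Mar 17, 2271 → Mar 17, 2272: 366 days (Feb 29, 2272 is in that span).
Mar 17, 2272 → Apr 17, 2272: 31 days (March has 31).
Apr 17, 2272 → May 17, 2272: 30 days (April has 30).
May 17, 2272 → Jun 17, 2272: 31 days (May has 31).
Jun 17, 2272 → Jul 17, 2272: 30 days (June has 30).
Jul 17, 2272 → Aug 17, 2272: 31 days (July has 31).
Aug 17, 2272 → Sep 17, 2272: 31 days (August has 31).
Sep 17, 2272 → Oct 17, 2272: 30 days (September has 30).
Oct 17, 2272 → Nov 17, 2272: 31 days (October has 31).
Nov 17, 2272 → Dec 17, 2272: 30 days (November has 30).
Dec 17, 2272 → Dec 19, 2272: 2 days.
Total: 3930 days.

3930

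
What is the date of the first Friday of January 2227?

January 1, 2227 is a Monday.
The first Friday is therefore January 5 (4 days later).

January 5, 2227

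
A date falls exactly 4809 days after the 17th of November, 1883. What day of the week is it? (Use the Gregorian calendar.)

Saturday

First find the weekday of Nov 17, 1883. Doomsday rule: the anchor day for the 1800s is Friday. For year 83: 83÷12 = 6 r 11, and 11÷4 = 2, so 6+11+2 = 19.
Friday + 19 ≡ Wednesday — that's 1883's doomsday.
In November the doomsday date is Nov 7.
Nov 17 is 10 days after Nov 7; 10 mod 7 = 3, so Wednesday + 3 = Saturday.
4809 mod 7 = 0, so 4809 days after a Saturday is Saturday + 0 = Saturday.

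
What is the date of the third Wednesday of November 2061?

November 1, 2061 is a Tuesday.
The first Wednesday is therefore November 2 (1 days later).
The third Wednesday is 2 + 2×7 = November 16.

November 16, 2061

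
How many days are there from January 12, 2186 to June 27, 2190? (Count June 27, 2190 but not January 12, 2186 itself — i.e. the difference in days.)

1627

Jan 12, 2186 → Jan 12, 2187: 365 days.
Jan 12, 2187 → Jan 12, 2188: 365 days.
Jan 12, 2188 → Jan 12, 2189: 366 days (Feb 29, 2188 is in that span).
Jan 12, 2189 → Jan 12, 2190: 365 days.
Jan 12, 2190 → Feb 12, 2190: 31 days (January has 31).
Feb 12, 2190 → Mar 12, 2190: 28 days (February has 28).
Mar 12, 2190 → Apr 12, 2190: 31 days (March has 31).
Apr 12, 2190 → May 12, 2190: 30 days (April has 30).
May 12, 2190 → Jun 12, 2190: 31 days (May has 31).
Jun 12, 2190 → Jun 27, 2190: 15 days.
Total: 1627 days.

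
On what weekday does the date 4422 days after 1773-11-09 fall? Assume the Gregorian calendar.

Sunday

First find the weekday of Nov 9, 1773. Doomsday rule: the anchor day for the 1700s is Sunday. For year 73: 73÷12 = 6 r 1, and 1÷4 = 0, so 6+1+0 = 7.
Sunday + 7 ≡ Sunday — that's 1773's doomsday.
In November the doomsday date is Nov 7.
Nov 9 is 2 days after Nov 7; 2 mod 7 = 2, so Sunday + 2 = Tuesday.
4422 mod 7 = 5, so 4422 days after a Tuesday is Tuesday + 5 = Sunday.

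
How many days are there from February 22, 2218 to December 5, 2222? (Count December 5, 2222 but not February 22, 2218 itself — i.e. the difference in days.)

Feb 22, 2218 → Feb 22, 2219: 365 days.
Feb 22, 2219 → Feb 22, 2220: 365 days.
Feb 22, 2220 → Feb 22, 2221: 366 days (Feb 29, 2220 is in that span).
Feb 22, 2221 → Feb 22, 2222: 365 days.
Feb 22, 2222 → Mar 22, 2222: 28 days (February has 28).
Mar 22, 2222 → Apr 22, 2222: 31 days (March has 31).
Apr 22, 2222 → May 22, 2222: 30 days (April has 30).
May 22, 2222 → Jun 22, 2222: 31 days (May has 31).
Jun 22, 2222 → Jul 22, 2222: 30 days (June has 30).
Jul 22, 2222 → Aug 22, 2222: 31 days (July has 31).
Aug 22, 2222 → Sep 22, 2222: 31 days (August has 31).
Sep 22, 2222 → Oct 22, 2222: 30 days (September has 30).
Oct 22, 2222 → Nov 22, 2222: 31 days (October has 31).
Nov 22, 2222 → Dec 5, 2222: 13 days.
Total: 1747 days.

1747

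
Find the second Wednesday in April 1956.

April 11, 1956

April 1, 1956 is a Sunday.
The first Wednesday is therefore April 4 (3 days later).
The second Wednesday is 4 + 1×7 = April 11.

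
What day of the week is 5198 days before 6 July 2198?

Monday

First find the weekday of Jul 6, 2198. Doomsday rule: the anchor day for the 2100s is Sunday. For year 98: 98÷12 = 8 r 2, and 2÷4 = 0, so 8+2+0 = 10.
Sunday + 10 ≡ Wednesday — that's 2198's doomsday.
In July the doomsday date is Jul 11.
Jul 6 is 5 days before Jul 11; 5 mod 7 = 5, so Wednesday − 5 = Friday.
5198 mod 7 = 4, so 5198 days before a Friday is Friday − 4 = Monday.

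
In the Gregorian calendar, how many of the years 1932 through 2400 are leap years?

Multiples of 4 in [1932,2400]: 118.
Of those, multiples of 100: 5 (not leap unless ÷400).
Multiples of 400: 2.
Leap years = 118 − 5 + 2 = 115.

115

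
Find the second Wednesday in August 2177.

August 1, 2177 is a Friday.
The first Wednesday is therefore August 6 (5 days later).
The second Wednesday is 6 + 1×7 = August 13.

August 13, 2177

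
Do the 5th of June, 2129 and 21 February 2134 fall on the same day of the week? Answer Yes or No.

From Jun 5, 2129 to Feb 21, 2134 is 1722 days.
1722 mod 7 = 0, so they are the same weekday.
(Jun 5, 2129 is a Sunday; Feb 21, 2134 is a Sunday.)

Yes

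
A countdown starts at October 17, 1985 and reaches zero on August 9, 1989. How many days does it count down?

1392

Oct 17, 1985 → Oct 17, 1986: 365 days.
Oct 17, 1986 → Oct 17, 1987: 365 days.
Oct 17, 1987 → Oct 17, 1988: 366 days (Feb 29, 1988 is in that span).
Oct 17, 1988 → Nov 17, 1988: 31 days (October has 31).
Nov 17, 1988 → Dec 17, 1988: 30 days (November has 30).
Dec 17, 1988 → Jan 17, 1989: 31 days (December has 31).
Jan 17, 1989 → Feb 17, 1989: 31 days (January has 31).
Feb 17, 1989 → Mar 17, 1989: 28 days (February has 28).
Mar 17, 1989 → Apr 17, 1989: 31 days (March has 31).
Apr 17, 1989 → May 17, 1989: 30 days (April has 30).
May 17, 1989 → Jun 17, 1989: 31 days (May has 31).
Jun 17, 1989 → Jul 17, 1989: 30 days (June has 30).
Jul 17, 1989 → Aug 9, 1989: 23 days.
Total: 1392 days.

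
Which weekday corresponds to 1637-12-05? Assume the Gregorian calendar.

Saturday

Doomsday rule: the anchor day for the 1600s is Tuesday. For year 37: 37÷12 = 3 r 1, and 1÷4 = 0, so 3+1+0 = 4.
Tuesday + 4 ≡ Saturday — that's 1637's doomsday.
In December the doomsday date is Dec 12.
Dec 5 is 7 days before Dec 12; 7 mod 7 = 0, so Saturday − 0 = Saturday.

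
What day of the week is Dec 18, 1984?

Doomsday rule: the anchor day for the 1900s is Wednesday. For year 84: 84÷12 = 7 r 0, and 0÷4 = 0, so 7+0+0 = 7.
Wednesday + 7 ≡ Wednesday — that's 1984's doomsday.
In December the doomsday date is Dec 12.
Dec 18 is 6 days after Dec 12; 6 mod 7 = 6, so Wednesday + 6 = Tuesday.

Tuesday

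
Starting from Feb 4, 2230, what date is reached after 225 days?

Feb has 28 days: +25 → Mar 1, 2230 (200 left).
Mar has 31 days: +31 → Apr 1, 2230 (169 left).
Apr has 30 days: +30 → May 1, 2230 (139 left).
May has 31 days: +31 → Jun 1, 2230 (108 left).
Jun has 30 days: +30 → Jul 1, 2230 (78 left).
Jul has 31 days: +31 → Aug 1, 2230 (47 left).
Aug has 31 days: +31 → Sep 1, 2230 (16 left).
+16 → Sep 17, 2230.

September 17, 2230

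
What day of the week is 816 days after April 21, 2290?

Friday

Apr 21, 2290 is a Monday.
816 mod 7 = 4, so 816 days after a Monday is Monday + 4 = Friday.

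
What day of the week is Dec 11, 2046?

Tuesday

January 1, 2046 is a Monday.
Jan 1, 2046 → Feb 1, 2046: 31 days (January has 31).
Feb 1, 2046 → Mar 1, 2046: 28 days (February has 28).
Mar 1, 2046 → Apr 1, 2046: 31 days (March has 31).
Apr 1, 2046 → May 1, 2046: 30 days (April has 30).
May 1, 2046 → Jun 1, 2046: 31 days (May has 31).
Jun 1, 2046 → Jul 1, 2046: 30 days (June has 30).
Jul 1, 2046 → Aug 1, 2046: 31 days (July has 31).
Aug 1, 2046 → Sep 1, 2046: 31 days (August has 31).
Sep 1, 2046 → Oct 1, 2046: 30 days (September has 30).
Oct 1, 2046 → Nov 1, 2046: 31 days (October has 31).
Nov 1, 2046 → Dec 1, 2046: 30 days (November has 30).
Dec 1, 2046 → Dec 11, 2046: 10 days.
Total: 344 days.
344 mod 7 = 1, so Monday + 1 = Tuesday.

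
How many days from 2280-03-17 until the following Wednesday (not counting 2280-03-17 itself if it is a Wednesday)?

7

Mar 17, 2280 is a Wednesday.
From Wednesday to the next Wednesday is 7 days.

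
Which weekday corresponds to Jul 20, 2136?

Friday

Doomsday rule: the anchor day for the 2100s is Sunday. For year 36: 36÷12 = 3 r 0, and 0÷4 = 0, so 3+0+0 = 3.
Sunday + 3 ≡ Wednesday — that's 2136's doomsday.
In July the doomsday date is Jul 11.
Jul 20 is 9 days after Jul 11; 9 mod 7 = 2, so Wednesday + 2 = Friday.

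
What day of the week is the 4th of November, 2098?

January 1, 2098 is a Wednesday.
Jan 1, 2098 → Feb 1, 2098: 31 days (January has 31).
Feb 1, 2098 → Mar 1, 2098: 28 days (February has 28).
Mar 1, 2098 → Apr 1, 2098: 31 days (March has 31).
Apr 1, 2098 → May 1, 2098: 30 days (April has 30).
May 1, 2098 → Jun 1, 2098: 31 days (May has 31).
Jun 1, 2098 → Jul 1, 2098: 30 days (June has 30).
Jul 1, 2098 → Aug 1, 2098: 31 days (July has 31).
Aug 1, 2098 → Sep 1, 2098: 31 days (August has 31).
Sep 1, 2098 → Oct 1, 2098: 30 days (September has 30).
Oct 1, 2098 → Nov 1, 2098: 31 days (October has 31).
Nov 1, 2098 → Nov 4, 2098: 3 days.
Total: 307 days.
307 mod 7 = 6, so Wednesday + 6 = Tuesday.

Tuesday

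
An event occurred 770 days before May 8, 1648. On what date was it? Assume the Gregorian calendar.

−366 (one year; includes Feb 29, 1648) → May 8, 1647 (404 left).
−365 (one year) → May 8, 1646 (39 left).
−8 → Apr 30, 1646 (end of Apr, 30 days; 31 left).
−30 → Mar 31, 1646 (end of Mar, 31 days; 1 left).
−1 → Mar 30, 1646.

March 30, 1646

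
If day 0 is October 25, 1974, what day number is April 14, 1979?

1632

Oct 25, 1974 → Oct 25, 1975: 365 days.
Oct 25, 1975 → Oct 25, 1976: 366 days (Feb 29, 1976 is in that span).
Oct 25, 1976 → Oct 25, 1977: 365 days.
Oct 25, 1977 → Oct 25, 1978: 365 days.
Oct 25, 1978 → Nov 25, 1978: 31 days (October has 31).
Nov 25, 1978 → Dec 25, 1978: 30 days (November has 30).
Dec 25, 1978 → Jan 25, 1979: 31 days (December has 31).
Jan 25, 1979 → Feb 25, 1979: 31 days (January has 31).
Feb 25, 1979 → Mar 25, 1979: 28 days (February has 28).
Mar 25, 1979 → Apr 14, 1979: 20 days.
Total: 1632 days.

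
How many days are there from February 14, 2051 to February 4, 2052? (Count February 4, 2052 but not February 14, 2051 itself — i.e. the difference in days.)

355

Feb 14, 2051 → Mar 14, 2051: 28 days (February has 28).
Mar 14, 2051 → Apr 14, 2051: 31 days (March has 31).
Apr 14, 2051 → May 14, 2051: 30 days (April has 30).
May 14, 2051 → Jun 14, 2051: 31 days (May has 31).
Jun 14, 2051 → Jul 14, 2051: 30 days (June has 30).
Jul 14, 2051 → Aug 14, 2051: 31 days (July has 31).
Aug 14, 2051 → Sep 14, 2051: 31 days (August has 31).
Sep 14, 2051 → Oct 14, 2051: 30 days (September has 30).
Oct 14, 2051 → Nov 14, 2051: 31 days (October has 31).
Nov 14, 2051 → Dec 14, 2051: 30 days (November has 30).
Dec 14, 2051 → Jan 14, 2052: 31 days (December has 31).
Jan 14, 2052 → Feb 4, 2052: 21 days.
Total: 355 days.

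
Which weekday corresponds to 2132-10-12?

Doomsday rule: the anchor day for the 2100s is Sunday. For year 32: 32÷12 = 2 r 8, and 8÷4 = 2, so 2+8+2 = 12.
Sunday + 12 ≡ Friday — that's 2132's doomsday.
In October the doomsday date is Oct 10.
Oct 12 is 2 days after Oct 10; 2 mod 7 = 2, so Friday + 2 = Sunday.

Sunday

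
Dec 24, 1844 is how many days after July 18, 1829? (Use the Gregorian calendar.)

Jul 18, 1829 → Jul 18, 1830: 365 days.
Jul 18, 1830 → Jul 18, 1831: 365 days.
Jul 18, 1831 → Jul 18, 1832: 366 days (Feb 29, 1832 is in that span).
Jul 18, 1832 → Jul 18, 1833: 365 days.
Jul 18, 1833 → Jul 18, 1834: 365 days.
Jul 18, 1834 → Jul 18, 1835: 365 days.
Jul 18, 1835 → Jul 18, 1836: 366 days (Feb 29, 1836 is in that span).
Jul 18, 1836 → Jul 18, 1837: 365 days.
Jul 18, 1837 → Jul 18, 1838: 365 days.
Jul 18, 1838 → Jul 18, 1839: 365 days.
Jul 18, 1839 → Jul 18, 1840: 366 days (Feb 29, 1840 is in that span).
Jul 18, 1840 → Jul 18, 1841: 365 days.
Jul 18, 1841 → Jul 18, 1842: 365 days.
Jul 18, 1842 → Jul 18, 1843: 365 days.
Jul 18, 1843 → Jul 18, 1844: 366 days (Feb 29, 1844 is in that span).
Jul 18, 1844 → Aug 18, 1844: 31 days (July has 31).
Aug 18, 1844 → Sep 18, 1844: 31 days (August has 31).
Sep 18, 1844 → Oct 18, 1844: 30 days (September has 30).
Oct 18, 1844 → Nov 18, 1844: 31 days (October has 31).
Nov 18, 1844 → Dec 18, 1844: 30 days (November has 30).
Dec 18, 1844 → Dec 24, 1844: 6 days.
Total: 5638 days.

5638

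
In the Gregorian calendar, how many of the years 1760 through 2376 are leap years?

Multiples of 4 in [1760,2376]: 155.
Of those, multiples of 100: 6 (not leap unless ÷400).
Multiples of 400: 1.
Leap years = 155 − 6 + 1 = 150.

150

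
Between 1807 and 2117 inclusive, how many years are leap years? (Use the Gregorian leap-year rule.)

Multiples of 4 in [1807,2117]: 78.
Of those, multiples of 100: 3 (not leap unless ÷400).
Multiples of 400: 1.
Leap years = 78 − 3 + 1 = 76.

76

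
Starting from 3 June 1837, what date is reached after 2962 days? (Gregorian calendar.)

July 13, 1845

+365 (one year) → Jun 3, 1838 (2597 left).
+365 (one year) → Jun 3, 1839 (2232 left).
+366 (one year; includes Feb 29, 1840) → Jun 3, 1840 (1866 left).
+365 (one year) → Jun 3, 1841 (1501 left).
+365 (one year) → Jun 3, 1842 (1136 left).
+365 (one year) → Jun 3, 1843 (771 left).
+366 (one year; includes Feb 29, 1844) → Jun 3, 1844 (405 left).
+365 (one year) → Jun 3, 1845 (40 left).
Jun has 30 days: +28 → Jul 1, 1845 (12 left).
+12 → Jul 13, 1845.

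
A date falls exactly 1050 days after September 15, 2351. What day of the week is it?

Saturday

First find the weekday of Sep 15, 2351. Doomsday rule: the anchor day for the 2300s is Wednesday. For year 51: 51÷12 = 4 r 3, and 3÷4 = 0, so 4+3+0 = 7.
Wednesday + 7 ≡ Wednesday — that's 2351's doomsday.
In September the doomsday date is Sep 5.
Sep 15 is 10 days after Sep 5; 10 mod 7 = 3, so Wednesday + 3 = Saturday.
1050 mod 7 = 0, so 1050 days after a Saturday is Saturday + 0 = Saturday.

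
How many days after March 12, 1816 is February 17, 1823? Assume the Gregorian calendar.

2533

Mar 12, 1816 → Mar 12, 1817: 365 days.
Mar 12, 1817 → Mar 12, 1818: 365 days.
Mar 12, 1818 → Mar 12, 1819: 365 days.
Mar 12, 1819 → Mar 12, 1820: 366 days (Feb 29, 1820 is in that span).
Mar 12, 1820 → Mar 12, 1821: 365 days.
Mar 12, 1821 → Mar 12, 1822: 365 days.
Mar 12, 1822 → Apr 12, 1822: 31 days (March has 31).
Apr 12, 1822 → May 12, 1822: 30 days (April has 30).
May 12, 1822 → Jun 12, 1822: 31 days (May has 31).
Jun 12, 1822 → Jul 12, 1822: 30 days (June has 30).
Jul 12, 1822 → Aug 12, 1822: 31 days (July has 31).
Aug 12, 1822 → Sep 12, 1822: 31 days (August has 31).
Sep 12, 1822 → Oct 12, 1822: 30 days (September has 30).
Oct 12, 1822 → Nov 12, 1822: 31 days (October has 31).
Nov 12, 1822 → Dec 12, 1822: 30 days (November has 30).
Dec 12, 1822 → Jan 12, 1823: 31 days (December has 31).
Jan 12, 1823 → Feb 12, 1823: 31 days (January has 31).
Feb 12, 1823 → Feb 17, 1823: 5 days.
Total: 2533 days.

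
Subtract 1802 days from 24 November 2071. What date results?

December 18, 2066

−365 (one year) → Nov 24, 2070 (1437 left).
−365 (one year) → Nov 24, 2069 (1072 left).
−365 (one year) → Nov 24, 2068 (707 left).
−366 (one year; includes Feb 29, 2068) → Nov 24, 2067 (341 left).
−24 → Oct 31, 2067 (end of Oct, 31 days; 317 left).
−31 → Sep 30, 2067 (end of Sep, 30 days; 286 left).
−30 → Aug 31, 2067 (end of Aug, 31 days; 256 left).
−31 → Jul 31, 2067 (end of Jul, 31 days; 225 left).
−31 → Jun 30, 2067 (end of Jun, 30 days; 194 left).
−30 → May 31, 2067 (end of May, 31 days; 164 left).
−31 → Apr 30, 2067 (end of Apr, 30 days; 133 left).
−30 → Mar 31, 2067 (end of Mar, 31 days; 103 left).
−31 → Feb 28, 2067 (end of Feb, 28 days; 72 left).
−28 → Jan 31, 2067 (end of Jan, 31 days; 44 left).
−31 → Dec 31, 2066 (end of Dec, 31 days; 13 left).
−13 → Dec 18, 2066.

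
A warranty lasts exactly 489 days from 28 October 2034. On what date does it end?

+365 (one year) → Oct 28, 2035 (124 left).
Oct has 31 days: +4 → Nov 1, 2035 (120 left).
Nov has 30 days: +30 → Dec 1, 2035 (90 left).
Dec has 31 days: +31 → Jan 1, 2036 (59 left).
Jan has 31 days: +31 → Feb 1, 2036 (28 left).
+28 → Feb 29, 2036.

February 29, 2036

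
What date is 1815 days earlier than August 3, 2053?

August 14, 2048

−365 (one year) → Aug 3, 2052 (1450 left).
−366 (one year; includes Feb 29, 2052) → Aug 3, 2051 (1084 left).
−365 (one year) → Aug 3, 2050 (719 left).
−365 (one year) → Aug 3, 2049 (354 left).
−3 → Jul 31, 2049 (end of Jul, 31 days; 351 left).
−31 → Jun 30, 2049 (end of Jun, 30 days; 320 left).
−30 → May 31, 2049 (end of May, 31 days; 290 left).
−31 → Apr 30, 2049 (end of Apr, 30 days; 259 left).
−30 → Mar 31, 2049 (end of Mar, 31 days; 229 left).
−31 → Feb 28, 2049 (end of Feb, 28 days; 198 left).
−28 → Jan 31, 2049 (end of Jan, 31 days; 170 left).
−31 → Dec 31, 2048 (end of Dec, 31 days; 139 left).
−31 → Nov 30, 2048 (end of Nov, 30 days; 108 left).
−30 → Oct 31, 2048 (end of Oct, 31 days; 78 left).
−31 → Sep 30, 2048 (end of Sep, 30 days; 47 left).
−30 → Aug 31, 2048 (end of Aug, 31 days; 17 left).
−17 → Aug 14, 2048.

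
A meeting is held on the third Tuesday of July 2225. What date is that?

July 1, 2225 is a Friday.
The first Tuesday is therefore July 5 (4 days later).
The third Tuesday is 5 + 2×7 = July 19.

July 19, 2225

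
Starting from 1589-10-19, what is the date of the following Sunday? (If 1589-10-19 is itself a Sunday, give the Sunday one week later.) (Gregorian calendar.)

Oct 19, 1589 is a Thursday.
From Thursday to the next Sunday is 3 days.
Oct 19, 1589 + 3 = Oct 22, 1589.

October 22, 1589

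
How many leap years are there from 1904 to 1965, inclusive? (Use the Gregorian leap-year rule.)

16

Multiples of 4 in [1904,1965]: 16.
Of those, multiples of 100: 0 (not leap unless ÷400).
Multiples of 400: 0.
Leap years = 16 − 0 + 0 = 16.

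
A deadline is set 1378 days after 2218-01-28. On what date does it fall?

+365 (one year) → Jan 28, 2219 (1013 left).
+365 (one year) → Jan 28, 2220 (648 left).
+366 (one year; includes Feb 29, 2220) → Jan 28, 2221 (282 left).
Jan has 31 days: +4 → Feb 1, 2221 (278 left).
Feb has 28 days: +28 → Mar 1, 2221 (250 left).
Mar has 31 days: +31 → Apr 1, 2221 (219 left).
Apr has 30 days: +30 → May 1, 2221 (189 left).
May has 31 days: +31 → Jun 1, 2221 (158 left).
Jun has 30 days: +30 → Jul 1, 2221 (128 left).
Jul has 31 days: +31 → Aug 1, 2221 (97 left).
Aug has 31 days: +31 → Sep 1, 2221 (66 left).
Sep has 30 days: +30 → Oct 1, 2221 (36 left).
Oct has 31 days: +31 → Nov 1, 2221 (5 left).
+5 → Nov 6, 2221.

November 6, 2221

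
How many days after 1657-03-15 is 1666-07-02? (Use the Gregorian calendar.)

3396

Mar 15, 1657 → Mar 15, 1658: 365 days.
Mar 15, 1658 → Mar 15, 1659: 365 days.
Mar 15, 1659 → Mar 15, 1660: 366 days (Feb 29, 1660 is in that span).
Mar 15, 1660 → Mar 15, 1661: 365 days.
Mar 15, 1661 → Mar 15, 1662: 365 days.
Mar 15, 1662 → Mar 15, 1663: 365 days.
Mar 15, 1663 → Mar 15, 1664: 366 days (Feb 29, 1664 is in that span).
Mar 15, 1664 → Mar 15, 1665: 365 days.
Mar 15, 1665 → Mar 15, 1666: 365 days.
Mar 15, 1666 → Apr 15, 1666: 31 days (March has 31).
Apr 15, 1666 → May 15, 1666: 30 days (April has 30).
May 15, 1666 → Jun 15, 1666: 31 days (May has 31).
Jun 15, 1666 → Jul 2, 1666: 17 days.
Total: 3396 days.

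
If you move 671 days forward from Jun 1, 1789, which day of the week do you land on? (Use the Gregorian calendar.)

Sunday

First find the weekday of Jun 1, 1789. Doomsday rule: the anchor day for the 1700s is Sunday. For year 89: 89÷12 = 7 r 5, and 5÷4 = 1, so 7+5+1 = 13.
Sunday + 13 ≡ Saturday — that's 1789's doomsday.
In June the doomsday date is Jun 6.
Jun 1 is 5 days before Jun 6; 5 mod 7 = 5, so Saturday − 5 = Monday.
671 mod 7 = 6, so 671 days after a Monday is Monday + 6 = Sunday.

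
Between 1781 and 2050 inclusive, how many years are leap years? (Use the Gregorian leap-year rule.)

Multiples of 4 in [1781,2050]: 67.
Of those, multiples of 100: 3 (not leap unless ÷400).
Multiples of 400: 1.
Leap years = 67 − 3 + 1 = 65.

65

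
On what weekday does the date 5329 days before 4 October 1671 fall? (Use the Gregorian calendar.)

Oct 4, 1671 is a Sunday.
5329 mod 7 = 2, so 5329 days before a Sunday is Sunday − 2 = Friday.

Friday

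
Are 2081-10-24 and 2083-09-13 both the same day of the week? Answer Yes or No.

From Oct 24, 2081 to Sep 13, 2083 is 689 days.
689 mod 7 = 3, so they are different weekdays.
(Oct 24, 2081 is a Friday; Sep 13, 2083 is a Monday.)

No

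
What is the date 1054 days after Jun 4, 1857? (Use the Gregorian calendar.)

April 23, 1860

+365 (one year) → Jun 4, 1858 (689 left).
+365 (one year) → Jun 4, 1859 (324 left).
Jun has 30 days: +27 → Jul 1, 1859 (297 left).
Jul has 31 days: +31 → Aug 1, 1859 (266 left).
Aug has 31 days: +31 → Sep 1, 1859 (235 left).
Sep has 30 days: +30 → Oct 1, 1859 (205 left).
Oct has 31 days: +31 → Nov 1, 1859 (174 left).
Nov has 30 days: +30 → Dec 1, 1859 (144 left).
Dec has 31 days: +31 → Jan 1, 1860 (113 left).
Jan has 31 days: +31 → Feb 1, 1860 (82 left).
Feb has 29 days: +29 → Mar 1, 1860 (53 left).
Mar has 31 days: +31 → Apr 1, 1860 (22 left).
+22 → Apr 23, 1860.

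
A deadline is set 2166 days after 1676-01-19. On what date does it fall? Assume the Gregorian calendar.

+366 (one year; includes Feb 29, 1676) → Jan 19, 1677 (1800 left).
+365 (one year) → Jan 19, 1678 (1435 left).
+365 (one year) → Jan 19, 1679 (1070 left).
+365 (one year) → Jan 19, 1680 (705 left).
+366 (one year; includes Feb 29, 1680) → Jan 19, 1681 (339 left).
Jan has 31 days: +13 → Feb 1, 1681 (326 left).
Feb has 28 days: +28 → Mar 1, 1681 (298 left).
Mar has 31 days: +31 → Apr 1, 1681 (267 left).
Apr has 30 days: +30 → May 1, 1681 (237 left).
May has 31 days: +31 → Jun 1, 1681 (206 left).
Jun has 30 days: +30 → Jul 1, 1681 (176 left).
Jul has 31 days: +31 → Aug 1, 1681 (145 left).
Aug has 31 days: +31 → Sep 1, 1681 (114 left).
Sep has 30 days: +30 → Oct 1, 1681 (84 left).
Oct has 31 days: +31 → Nov 1, 1681 (53 left).
Nov has 30 days: +30 → Dec 1, 1681 (23 left).
+23 → Dec 24, 1681.

December 24, 1681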